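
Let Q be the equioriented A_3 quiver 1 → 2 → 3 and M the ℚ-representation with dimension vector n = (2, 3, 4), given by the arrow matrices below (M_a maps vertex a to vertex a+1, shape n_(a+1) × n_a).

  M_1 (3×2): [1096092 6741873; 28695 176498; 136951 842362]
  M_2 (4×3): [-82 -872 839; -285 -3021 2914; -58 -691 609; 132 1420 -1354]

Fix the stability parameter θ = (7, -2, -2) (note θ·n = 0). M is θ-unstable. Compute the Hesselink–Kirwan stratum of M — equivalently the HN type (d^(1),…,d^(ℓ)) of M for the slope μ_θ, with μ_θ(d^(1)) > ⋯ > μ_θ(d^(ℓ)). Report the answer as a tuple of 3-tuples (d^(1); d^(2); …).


Via rank(M_{q-1}∘⋯∘M_p): M ≅ I[1,3]^2, I[2,3], I[3,3].
μ_θ-semistable layers: μ^(1)=1; μ^(2)=-2

((2, 2, 2); (0, 1, 2))


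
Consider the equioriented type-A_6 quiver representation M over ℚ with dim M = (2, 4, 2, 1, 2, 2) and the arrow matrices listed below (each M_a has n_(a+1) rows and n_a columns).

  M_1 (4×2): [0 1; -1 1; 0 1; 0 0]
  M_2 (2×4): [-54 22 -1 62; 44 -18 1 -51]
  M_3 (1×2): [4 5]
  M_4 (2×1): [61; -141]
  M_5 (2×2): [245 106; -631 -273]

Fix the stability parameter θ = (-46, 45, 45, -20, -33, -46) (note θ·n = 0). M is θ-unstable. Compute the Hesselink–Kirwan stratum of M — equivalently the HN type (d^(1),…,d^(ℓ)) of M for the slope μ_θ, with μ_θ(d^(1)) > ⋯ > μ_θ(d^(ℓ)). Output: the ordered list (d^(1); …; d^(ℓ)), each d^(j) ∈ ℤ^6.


Barcode: M ≅ I[1,2], I[1,6], I[2,2], I[2,3], I[5,6]. HN layers by μ_θ (4 steps, strictly decreasing):
  μ^(1)=45; μ^(2)=-9/5; μ^(3)=-79/2; μ^(4)=-46

((0, 3, 1, 0, 0, 0); (0, 1, 1, 1, 1, 1); (0, 0, 0, 0, 1, 1); (2, 0, 0, 0, 0, 0))


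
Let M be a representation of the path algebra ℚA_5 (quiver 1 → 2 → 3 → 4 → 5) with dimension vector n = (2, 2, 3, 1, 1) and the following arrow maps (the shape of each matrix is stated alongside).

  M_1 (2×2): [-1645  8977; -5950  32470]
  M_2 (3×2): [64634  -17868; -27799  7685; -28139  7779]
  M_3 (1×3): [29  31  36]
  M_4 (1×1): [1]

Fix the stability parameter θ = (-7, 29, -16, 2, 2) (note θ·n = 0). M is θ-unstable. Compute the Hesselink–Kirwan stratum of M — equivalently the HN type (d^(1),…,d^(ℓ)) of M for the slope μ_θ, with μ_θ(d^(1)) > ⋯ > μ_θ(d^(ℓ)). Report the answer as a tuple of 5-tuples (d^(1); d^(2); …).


Interval decomposition of M: I[1,1], I[1,5], I[2,3], I[3,3].
HN type (ℓ=4): μ^(1)=13/2; μ^(2)=17/4; μ^(3)=-7; μ^(4)=-16

((0, 1, 1, 0, 0); (0, 1, 1, 1, 1); (2, 0, 0, 0, 0); (0, 0, 1, 0, 0))


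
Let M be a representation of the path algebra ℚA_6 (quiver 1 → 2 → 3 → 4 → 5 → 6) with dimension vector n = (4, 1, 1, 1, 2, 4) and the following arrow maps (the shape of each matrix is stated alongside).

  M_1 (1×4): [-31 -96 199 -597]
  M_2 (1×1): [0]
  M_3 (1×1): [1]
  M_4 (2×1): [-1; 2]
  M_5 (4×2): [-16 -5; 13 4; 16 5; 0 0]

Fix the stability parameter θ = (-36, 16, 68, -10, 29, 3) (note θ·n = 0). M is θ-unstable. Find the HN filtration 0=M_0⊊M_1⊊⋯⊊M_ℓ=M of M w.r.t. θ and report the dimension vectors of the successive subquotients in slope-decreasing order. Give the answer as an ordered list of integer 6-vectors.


Interval decomposition of M: I[1,1]^3, I[1,2], I[3,6], I[5,6], I[6,6]^2.
HN type (ℓ=4): μ^(1)=45/2; μ^(2)=16; μ^(3)=3; μ^(4)=-36

((0, 0, 1, 1, 1, 1); (0, 1, 0, 0, 1, 1); (0, 0, 0, 0, 0, 2); (4, 0, 0, 0, 0, 0))


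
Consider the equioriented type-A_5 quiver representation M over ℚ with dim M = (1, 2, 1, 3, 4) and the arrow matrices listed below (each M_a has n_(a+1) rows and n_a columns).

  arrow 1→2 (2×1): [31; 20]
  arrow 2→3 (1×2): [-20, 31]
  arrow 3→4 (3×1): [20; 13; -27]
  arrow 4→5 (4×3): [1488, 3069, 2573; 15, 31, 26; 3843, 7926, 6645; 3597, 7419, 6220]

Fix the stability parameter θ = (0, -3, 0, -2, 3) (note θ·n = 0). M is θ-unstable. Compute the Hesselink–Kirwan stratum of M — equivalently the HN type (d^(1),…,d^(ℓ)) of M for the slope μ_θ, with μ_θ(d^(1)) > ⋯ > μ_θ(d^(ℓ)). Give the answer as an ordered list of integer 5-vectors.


Interval decomposition of M: I[1,2], I[2,5], I[4,4], I[4,5], I[5,5]^2.
HN type (ℓ=5): μ^(1)=3; μ^(2)=-1; μ^(3)=-3/2; μ^(4)=-2; μ^(5)=-3

((0, 0, 0, 0, 4); (0, 0, 1, 1, 0); (1, 1, 0, 0, 0); (0, 0, 0, 2, 0); (0, 1, 0, 0, 0))


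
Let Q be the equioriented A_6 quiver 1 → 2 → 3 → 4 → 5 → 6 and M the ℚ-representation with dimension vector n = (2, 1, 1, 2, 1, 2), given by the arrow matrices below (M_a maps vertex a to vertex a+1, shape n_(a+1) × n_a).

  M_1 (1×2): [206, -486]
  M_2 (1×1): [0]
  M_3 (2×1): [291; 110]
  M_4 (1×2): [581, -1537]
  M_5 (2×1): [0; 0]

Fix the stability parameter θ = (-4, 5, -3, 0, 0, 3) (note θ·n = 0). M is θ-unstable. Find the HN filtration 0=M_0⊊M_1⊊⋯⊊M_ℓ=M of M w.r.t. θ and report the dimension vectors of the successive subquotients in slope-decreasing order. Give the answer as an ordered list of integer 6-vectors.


Via rank(M_{q-1}∘⋯∘M_p): M ≅ I[1,1], I[1,2], I[3,5], I[4,4], I[6,6]^2.
μ_θ-semistable layers: μ^(1)=5; μ^(2)=3; μ^(3)=0; μ^(4)=-3; μ^(5)=-4

((0, 1, 0, 0, 0, 0); (0, 0, 0, 0, 0, 2); (0, 0, 0, 2, 1, 0); (0, 0, 1, 0, 0, 0); (2, 0, 0, 0, 0, 0))


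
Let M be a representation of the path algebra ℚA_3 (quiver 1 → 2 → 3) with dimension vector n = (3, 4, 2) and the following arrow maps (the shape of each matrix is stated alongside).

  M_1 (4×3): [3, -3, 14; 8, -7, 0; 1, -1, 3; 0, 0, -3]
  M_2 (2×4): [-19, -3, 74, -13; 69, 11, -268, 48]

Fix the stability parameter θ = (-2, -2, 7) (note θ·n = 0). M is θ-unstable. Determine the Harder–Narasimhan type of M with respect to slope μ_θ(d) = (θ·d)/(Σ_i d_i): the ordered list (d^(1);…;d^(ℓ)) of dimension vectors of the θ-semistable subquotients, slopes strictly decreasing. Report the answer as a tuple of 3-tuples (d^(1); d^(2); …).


Via rank(M_{q-1}∘⋯∘M_p): M ≅ I[1,2], I[1,3]^2, I[2,2].
μ_θ-semistable layers: μ^(1)=7; μ^(2)=-2

((0, 0, 2); (3, 4, 0))


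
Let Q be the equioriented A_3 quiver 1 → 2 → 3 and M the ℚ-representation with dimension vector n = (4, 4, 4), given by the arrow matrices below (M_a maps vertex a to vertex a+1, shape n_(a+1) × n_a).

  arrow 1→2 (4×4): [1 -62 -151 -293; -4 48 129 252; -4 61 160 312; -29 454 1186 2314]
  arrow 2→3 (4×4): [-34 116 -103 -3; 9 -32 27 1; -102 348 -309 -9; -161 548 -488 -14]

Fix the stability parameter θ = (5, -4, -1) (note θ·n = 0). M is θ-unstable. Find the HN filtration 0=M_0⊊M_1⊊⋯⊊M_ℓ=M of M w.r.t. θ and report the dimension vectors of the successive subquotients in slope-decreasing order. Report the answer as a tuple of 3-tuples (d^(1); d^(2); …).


Interval decomposition of M: I[1,2]^2, I[1,3]^2, I[3,3]^2.
HN type (ℓ=3): μ^(1)=1/2; μ^(2)=0; μ^(3)=-1

((2, 2, 0); (2, 2, 2); (0, 0, 2))


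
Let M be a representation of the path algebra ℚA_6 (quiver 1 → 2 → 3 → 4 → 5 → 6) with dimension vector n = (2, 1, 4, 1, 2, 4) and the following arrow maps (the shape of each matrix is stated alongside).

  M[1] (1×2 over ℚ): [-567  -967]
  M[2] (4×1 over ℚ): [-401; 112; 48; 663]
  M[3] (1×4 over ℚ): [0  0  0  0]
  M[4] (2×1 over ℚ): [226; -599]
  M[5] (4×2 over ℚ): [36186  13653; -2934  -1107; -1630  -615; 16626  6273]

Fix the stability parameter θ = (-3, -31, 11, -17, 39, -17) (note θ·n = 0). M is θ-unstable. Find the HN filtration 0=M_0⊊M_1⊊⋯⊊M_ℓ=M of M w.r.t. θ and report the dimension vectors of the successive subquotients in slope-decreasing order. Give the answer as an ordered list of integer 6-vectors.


Interval decomposition of M: I[1,1], I[1,3], I[3,3]^3, I[4,6], I[5,5], I[6,6]^3.
HN type (ℓ=4): μ^(1)=39; μ^(2)=11; μ^(3)=-3; μ^(4)=-17

((0, 0, 0, 0, 1, 0); (0, 0, 4, 0, 1, 1); (1, 0, 0, 0, 0, 0); (1, 1, 0, 1, 0, 3))


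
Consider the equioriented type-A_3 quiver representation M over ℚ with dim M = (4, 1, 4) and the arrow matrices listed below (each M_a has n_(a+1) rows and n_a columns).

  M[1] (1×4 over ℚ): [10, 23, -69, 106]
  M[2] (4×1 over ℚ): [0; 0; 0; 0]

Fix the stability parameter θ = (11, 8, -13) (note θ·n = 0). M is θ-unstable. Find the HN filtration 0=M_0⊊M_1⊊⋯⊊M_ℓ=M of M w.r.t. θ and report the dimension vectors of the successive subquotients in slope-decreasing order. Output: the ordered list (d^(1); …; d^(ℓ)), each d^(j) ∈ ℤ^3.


Interval decomposition of M: I[1,1]^3, I[1,2], I[3,3]^4.
HN type (ℓ=3): μ^(1)=11; μ^(2)=19/2; μ^(3)=-13

((3, 0, 0); (1, 1, 0); (0, 0, 4))


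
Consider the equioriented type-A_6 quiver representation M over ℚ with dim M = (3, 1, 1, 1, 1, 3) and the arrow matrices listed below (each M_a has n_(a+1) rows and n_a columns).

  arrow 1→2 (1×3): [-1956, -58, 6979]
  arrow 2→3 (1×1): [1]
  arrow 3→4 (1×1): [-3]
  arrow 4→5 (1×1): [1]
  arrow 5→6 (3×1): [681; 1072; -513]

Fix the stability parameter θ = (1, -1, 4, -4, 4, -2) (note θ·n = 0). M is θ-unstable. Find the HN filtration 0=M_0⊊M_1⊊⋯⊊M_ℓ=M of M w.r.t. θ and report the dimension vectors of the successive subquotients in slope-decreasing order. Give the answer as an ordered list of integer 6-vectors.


Interval decomposition of M: I[1,1]^2, I[1,6], I[6,6]^2.
HN type (ℓ=3): μ^(1)=1; μ^(2)=0; μ^(3)=-2

((2, 0, 0, 0, 1, 1); (1, 1, 1, 1, 0, 0); (0, 0, 0, 0, 0, 2))


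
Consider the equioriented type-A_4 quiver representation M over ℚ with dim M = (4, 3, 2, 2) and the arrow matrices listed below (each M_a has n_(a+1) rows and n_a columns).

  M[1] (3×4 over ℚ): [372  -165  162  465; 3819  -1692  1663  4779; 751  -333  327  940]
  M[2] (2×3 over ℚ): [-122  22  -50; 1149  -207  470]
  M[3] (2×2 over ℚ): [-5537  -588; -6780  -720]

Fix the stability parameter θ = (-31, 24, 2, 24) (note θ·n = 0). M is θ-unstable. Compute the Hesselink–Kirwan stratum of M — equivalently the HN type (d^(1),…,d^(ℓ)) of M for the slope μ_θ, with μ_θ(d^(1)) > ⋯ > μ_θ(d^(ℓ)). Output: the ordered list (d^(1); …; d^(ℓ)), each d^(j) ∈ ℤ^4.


Barcode: M ≅ I[1,1], I[1,2], I[1,3], I[1,4], I[4,4]. HN layers by μ_θ (3 steps, strictly decreasing):
  μ^(1)=24; μ^(2)=13; μ^(3)=-31

((0, 1, 0, 2); (0, 2, 2, 0); (4, 0, 0, 0))


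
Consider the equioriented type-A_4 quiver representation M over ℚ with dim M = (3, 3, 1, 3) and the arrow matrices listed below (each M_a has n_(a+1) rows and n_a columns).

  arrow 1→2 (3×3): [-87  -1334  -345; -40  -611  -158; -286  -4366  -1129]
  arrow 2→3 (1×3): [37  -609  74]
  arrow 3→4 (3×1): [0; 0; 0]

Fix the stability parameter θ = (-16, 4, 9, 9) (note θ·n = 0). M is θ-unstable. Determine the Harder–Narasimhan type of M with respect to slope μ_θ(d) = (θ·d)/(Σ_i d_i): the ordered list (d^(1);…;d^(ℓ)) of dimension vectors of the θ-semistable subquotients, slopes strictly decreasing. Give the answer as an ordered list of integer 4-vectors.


Via rank(M_{q-1}∘⋯∘M_p): M ≅ I[1,2]^2, I[1,3], I[4,4]^3.
μ_θ-semistable layers: μ^(1)=9; μ^(2)=4; μ^(3)=-16

((0, 0, 1, 3); (0, 3, 0, 0); (3, 0, 0, 0))


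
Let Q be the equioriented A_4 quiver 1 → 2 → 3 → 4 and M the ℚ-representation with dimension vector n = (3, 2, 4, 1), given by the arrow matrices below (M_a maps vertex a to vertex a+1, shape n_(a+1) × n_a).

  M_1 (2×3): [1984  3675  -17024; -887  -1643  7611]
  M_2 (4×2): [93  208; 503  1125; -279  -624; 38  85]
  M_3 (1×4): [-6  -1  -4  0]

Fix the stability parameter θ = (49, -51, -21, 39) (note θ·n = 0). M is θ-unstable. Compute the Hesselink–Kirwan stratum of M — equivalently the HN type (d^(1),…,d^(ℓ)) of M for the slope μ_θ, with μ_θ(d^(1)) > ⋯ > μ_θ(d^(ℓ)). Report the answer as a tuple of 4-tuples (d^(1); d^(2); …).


Barcode: M ≅ I[1,1], I[1,3], I[1,4], I[3,3]^2. HN layers by μ_θ (4 steps, strictly decreasing):
  μ^(1)=49; μ^(2)=39; μ^(3)=-23/3; μ^(4)=-21

((1, 0, 0, 0); (0, 0, 0, 1); (2, 2, 2, 0); (0, 0, 2, 0))


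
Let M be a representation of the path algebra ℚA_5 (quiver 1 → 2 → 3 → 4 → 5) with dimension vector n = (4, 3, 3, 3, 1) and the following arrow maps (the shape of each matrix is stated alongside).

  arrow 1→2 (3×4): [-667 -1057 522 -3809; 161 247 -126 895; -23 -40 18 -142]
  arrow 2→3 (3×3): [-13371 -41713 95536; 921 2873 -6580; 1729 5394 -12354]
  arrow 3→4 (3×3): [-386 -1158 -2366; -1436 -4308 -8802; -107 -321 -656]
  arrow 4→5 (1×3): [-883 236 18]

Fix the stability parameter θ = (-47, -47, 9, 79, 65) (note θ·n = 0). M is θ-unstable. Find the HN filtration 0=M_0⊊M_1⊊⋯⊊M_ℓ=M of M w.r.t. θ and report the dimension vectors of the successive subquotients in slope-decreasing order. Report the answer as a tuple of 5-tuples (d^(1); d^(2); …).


Barcode: M ≅ I[1,1]^2, I[1,4], I[1,5], I[2,3], I[4,4]. HN layers by μ_θ (4 steps, strictly decreasing):
  μ^(1)=79; μ^(2)=72; μ^(3)=9; μ^(4)=-47

((0, 0, 0, 2, 0); (0, 0, 0, 1, 1); (0, 0, 3, 0, 0); (4, 3, 0, 0, 0))


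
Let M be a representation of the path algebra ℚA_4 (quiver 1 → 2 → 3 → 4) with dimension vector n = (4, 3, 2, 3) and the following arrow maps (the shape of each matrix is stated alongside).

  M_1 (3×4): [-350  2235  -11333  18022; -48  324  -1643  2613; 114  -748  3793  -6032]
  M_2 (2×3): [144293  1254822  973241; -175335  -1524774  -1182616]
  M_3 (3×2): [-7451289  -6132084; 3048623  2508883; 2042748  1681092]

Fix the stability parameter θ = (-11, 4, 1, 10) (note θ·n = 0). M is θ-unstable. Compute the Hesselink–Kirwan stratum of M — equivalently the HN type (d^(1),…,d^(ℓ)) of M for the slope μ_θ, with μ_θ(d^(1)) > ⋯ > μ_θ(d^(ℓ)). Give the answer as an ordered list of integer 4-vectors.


Barcode: M ≅ I[1,1], I[1,2], I[1,4]^2, I[4,4]. HN layers by μ_θ (4 steps, strictly decreasing):
  μ^(1)=10; μ^(2)=4; μ^(3)=5/2; μ^(4)=-11

((0, 0, 0, 3); (0, 1, 0, 0); (0, 2, 2, 0); (4, 0, 0, 0))


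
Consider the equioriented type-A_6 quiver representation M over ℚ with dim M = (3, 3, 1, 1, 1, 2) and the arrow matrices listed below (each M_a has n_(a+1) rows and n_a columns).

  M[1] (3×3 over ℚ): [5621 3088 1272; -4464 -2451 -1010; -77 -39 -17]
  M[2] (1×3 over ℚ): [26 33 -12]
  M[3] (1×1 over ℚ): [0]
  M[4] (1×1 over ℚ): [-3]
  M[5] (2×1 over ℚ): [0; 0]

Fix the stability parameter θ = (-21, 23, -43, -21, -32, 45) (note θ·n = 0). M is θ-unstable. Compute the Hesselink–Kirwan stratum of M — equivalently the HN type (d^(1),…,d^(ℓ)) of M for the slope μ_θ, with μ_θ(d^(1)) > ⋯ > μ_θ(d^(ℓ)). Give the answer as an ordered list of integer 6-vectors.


Barcode: M ≅ I[1,2]^2, I[1,3], I[4,5], I[6,6]^2. HN layers by μ_θ (5 steps, strictly decreasing):
  μ^(1)=45; μ^(2)=23; μ^(3)=-10; μ^(4)=-21; μ^(5)=-53/2

((0, 0, 0, 0, 0, 2); (0, 2, 0, 0, 0, 0); (0, 1, 1, 0, 0, 0); (3, 0, 0, 0, 0, 0); (0, 0, 0, 1, 1, 0))


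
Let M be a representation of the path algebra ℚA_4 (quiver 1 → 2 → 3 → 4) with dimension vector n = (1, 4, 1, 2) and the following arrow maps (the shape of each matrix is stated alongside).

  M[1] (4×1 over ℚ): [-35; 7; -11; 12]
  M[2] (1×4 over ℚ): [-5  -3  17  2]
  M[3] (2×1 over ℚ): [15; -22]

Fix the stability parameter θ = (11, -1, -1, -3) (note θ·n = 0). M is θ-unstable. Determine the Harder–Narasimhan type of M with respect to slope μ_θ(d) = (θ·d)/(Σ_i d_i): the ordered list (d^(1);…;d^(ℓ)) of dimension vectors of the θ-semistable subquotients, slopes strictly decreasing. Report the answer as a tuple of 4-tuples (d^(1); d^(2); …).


Barcode: M ≅ I[1,4], I[2,2]^3, I[4,4]. HN layers by μ_θ (3 steps, strictly decreasing):
  μ^(1)=3/2; μ^(2)=-1; μ^(3)=-3

((1, 1, 1, 1); (0, 3, 0, 0); (0, 0, 0, 1))


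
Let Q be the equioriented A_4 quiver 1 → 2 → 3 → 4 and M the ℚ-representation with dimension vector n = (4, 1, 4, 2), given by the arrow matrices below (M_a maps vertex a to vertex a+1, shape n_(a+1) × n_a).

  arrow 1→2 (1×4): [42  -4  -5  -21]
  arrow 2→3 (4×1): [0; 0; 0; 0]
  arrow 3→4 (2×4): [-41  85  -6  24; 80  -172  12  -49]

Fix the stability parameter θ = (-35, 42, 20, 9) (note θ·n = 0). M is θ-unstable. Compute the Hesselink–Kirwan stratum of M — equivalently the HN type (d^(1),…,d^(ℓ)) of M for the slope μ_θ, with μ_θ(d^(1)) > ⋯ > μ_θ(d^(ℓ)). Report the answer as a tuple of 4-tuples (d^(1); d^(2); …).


Barcode: M ≅ I[1,1]^3, I[1,2], I[3,3]^2, I[3,4]^2. HN layers by μ_θ (4 steps, strictly decreasing):
  μ^(1)=42; μ^(2)=20; μ^(3)=29/2; μ^(4)=-35

((0, 1, 0, 0); (0, 0, 2, 0); (0, 0, 2, 2); (4, 0, 0, 0))


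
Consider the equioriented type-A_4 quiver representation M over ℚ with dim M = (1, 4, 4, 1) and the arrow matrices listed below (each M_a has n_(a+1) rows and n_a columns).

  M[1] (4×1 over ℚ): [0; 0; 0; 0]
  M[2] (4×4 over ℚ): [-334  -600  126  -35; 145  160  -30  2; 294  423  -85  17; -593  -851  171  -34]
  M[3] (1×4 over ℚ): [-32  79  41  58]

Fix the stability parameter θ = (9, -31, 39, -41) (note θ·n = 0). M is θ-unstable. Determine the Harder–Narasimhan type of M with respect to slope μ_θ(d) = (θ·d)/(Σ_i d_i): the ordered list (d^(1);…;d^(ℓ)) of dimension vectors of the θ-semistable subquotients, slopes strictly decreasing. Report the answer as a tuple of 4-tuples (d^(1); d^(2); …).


Barcode: M ≅ I[1,1], I[2,3]^3, I[2,4]. HN layers by μ_θ (4 steps, strictly decreasing):
  μ^(1)=39; μ^(2)=9; μ^(3)=-1; μ^(4)=-31

((0, 0, 3, 0); (1, 0, 0, 0); (0, 0, 1, 1); (0, 4, 0, 0))


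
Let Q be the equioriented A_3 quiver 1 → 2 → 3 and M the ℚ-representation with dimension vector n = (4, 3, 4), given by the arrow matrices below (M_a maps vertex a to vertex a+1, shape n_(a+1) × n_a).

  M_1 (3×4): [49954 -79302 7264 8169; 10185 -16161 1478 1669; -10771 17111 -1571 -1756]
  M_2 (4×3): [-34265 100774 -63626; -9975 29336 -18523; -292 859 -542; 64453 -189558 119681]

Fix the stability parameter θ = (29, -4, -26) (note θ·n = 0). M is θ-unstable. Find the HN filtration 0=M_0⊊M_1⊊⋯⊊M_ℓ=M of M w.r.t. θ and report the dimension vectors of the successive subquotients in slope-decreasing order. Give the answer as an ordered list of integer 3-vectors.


Interval decomposition of M: I[1,1], I[1,3]^3, I[3,3].
HN type (ℓ=3): μ^(1)=29; μ^(2)=-1/3; μ^(3)=-26

((1, 0, 0); (3, 3, 3); (0, 0, 1))


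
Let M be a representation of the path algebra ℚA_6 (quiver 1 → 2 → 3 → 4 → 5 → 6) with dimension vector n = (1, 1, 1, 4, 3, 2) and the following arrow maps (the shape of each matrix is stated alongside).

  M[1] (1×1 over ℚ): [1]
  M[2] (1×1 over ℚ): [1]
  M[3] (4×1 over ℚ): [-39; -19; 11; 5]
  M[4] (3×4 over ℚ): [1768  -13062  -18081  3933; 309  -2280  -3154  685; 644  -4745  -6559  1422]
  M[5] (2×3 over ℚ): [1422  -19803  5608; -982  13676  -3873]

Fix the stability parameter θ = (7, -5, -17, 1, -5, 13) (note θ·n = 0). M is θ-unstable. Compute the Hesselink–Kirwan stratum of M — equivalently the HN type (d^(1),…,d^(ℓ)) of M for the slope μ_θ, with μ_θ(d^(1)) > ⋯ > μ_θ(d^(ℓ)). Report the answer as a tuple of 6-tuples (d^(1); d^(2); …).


Via rank(M_{q-1}∘⋯∘M_p): M ≅ I[1,4], I[4,5], I[4,6]^2.
μ_θ-semistable layers: μ^(1)=13; μ^(2)=1; μ^(3)=-2; μ^(4)=-5

((0, 0, 0, 0, 0, 2); (0, 0, 0, 1, 0, 0); (0, 0, 0, 3, 3, 0); (1, 1, 1, 0, 0, 0))


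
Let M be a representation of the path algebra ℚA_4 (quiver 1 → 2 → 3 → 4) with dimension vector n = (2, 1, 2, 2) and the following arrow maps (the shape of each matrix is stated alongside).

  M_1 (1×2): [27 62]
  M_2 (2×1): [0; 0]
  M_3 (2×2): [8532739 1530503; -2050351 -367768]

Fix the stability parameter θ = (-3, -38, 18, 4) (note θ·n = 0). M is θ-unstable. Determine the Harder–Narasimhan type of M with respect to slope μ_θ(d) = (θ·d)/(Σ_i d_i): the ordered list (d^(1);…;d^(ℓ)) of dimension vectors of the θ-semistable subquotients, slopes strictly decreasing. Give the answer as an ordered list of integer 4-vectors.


Barcode: M ≅ I[1,1], I[1,2], I[3,4]^2. HN layers by μ_θ (3 steps, strictly decreasing):
  μ^(1)=11; μ^(2)=-3; μ^(3)=-41/2

((0, 0, 2, 2); (1, 0, 0, 0); (1, 1, 0, 0))


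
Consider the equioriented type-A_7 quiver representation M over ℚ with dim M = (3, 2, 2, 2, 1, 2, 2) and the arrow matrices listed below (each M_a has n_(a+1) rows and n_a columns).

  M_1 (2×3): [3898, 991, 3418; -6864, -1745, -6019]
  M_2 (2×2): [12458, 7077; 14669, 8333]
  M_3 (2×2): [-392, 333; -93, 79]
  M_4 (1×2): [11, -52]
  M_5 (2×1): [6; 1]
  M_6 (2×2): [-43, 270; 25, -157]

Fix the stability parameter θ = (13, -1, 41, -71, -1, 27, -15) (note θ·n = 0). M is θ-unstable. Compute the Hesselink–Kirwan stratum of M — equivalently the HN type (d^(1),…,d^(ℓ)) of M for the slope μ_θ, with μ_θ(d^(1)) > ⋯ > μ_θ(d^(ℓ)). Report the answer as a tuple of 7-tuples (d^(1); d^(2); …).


Interval decomposition of M: I[1,1], I[1,4], I[1,7], I[6,7].
HN type (ℓ=4): μ^(1)=13; μ^(2)=6; μ^(3)=-1; μ^(4)=-9/2

((1, 0, 0, 0, 0, 0, 0); (0, 0, 0, 0, 0, 2, 2); (0, 0, 0, 0, 1, 0, 0); (2, 2, 2, 2, 0, 0, 0))


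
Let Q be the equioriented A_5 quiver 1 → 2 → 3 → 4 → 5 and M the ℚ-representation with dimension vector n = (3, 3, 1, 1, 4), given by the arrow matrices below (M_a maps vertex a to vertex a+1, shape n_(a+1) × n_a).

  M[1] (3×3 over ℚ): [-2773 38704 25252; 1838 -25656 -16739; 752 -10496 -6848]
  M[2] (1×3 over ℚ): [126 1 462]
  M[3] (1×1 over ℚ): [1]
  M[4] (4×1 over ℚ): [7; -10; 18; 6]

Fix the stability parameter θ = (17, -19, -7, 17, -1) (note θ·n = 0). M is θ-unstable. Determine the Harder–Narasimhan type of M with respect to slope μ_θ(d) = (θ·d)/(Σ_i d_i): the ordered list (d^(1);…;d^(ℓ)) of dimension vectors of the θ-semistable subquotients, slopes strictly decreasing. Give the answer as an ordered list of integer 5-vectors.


Interval decomposition of M: I[1,1], I[1,2], I[1,5], I[2,2], I[5,5]^3.
HN type (ℓ=5): μ^(1)=17; μ^(2)=8; μ^(3)=-1; μ^(4)=-3; μ^(5)=-19

((1, 0, 0, 0, 0); (0, 0, 0, 1, 1); (1, 1, 0, 0, 3); (1, 1, 1, 0, 0); (0, 1, 0, 0, 0))


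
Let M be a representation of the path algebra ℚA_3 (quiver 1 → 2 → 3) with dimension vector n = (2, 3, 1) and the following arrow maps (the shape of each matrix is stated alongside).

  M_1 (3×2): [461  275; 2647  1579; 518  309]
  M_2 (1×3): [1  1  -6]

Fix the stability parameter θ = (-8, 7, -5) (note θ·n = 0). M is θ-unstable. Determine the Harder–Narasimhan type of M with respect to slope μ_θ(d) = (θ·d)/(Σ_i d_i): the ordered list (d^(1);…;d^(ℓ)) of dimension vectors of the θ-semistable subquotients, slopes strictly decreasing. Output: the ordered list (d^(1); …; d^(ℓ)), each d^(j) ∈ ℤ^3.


Barcode: M ≅ I[1,2]^2, I[2,3]. HN layers by μ_θ (3 steps, strictly decreasing):
  μ^(1)=7; μ^(2)=1; μ^(3)=-8

((0, 2, 0); (0, 1, 1); (2, 0, 0))


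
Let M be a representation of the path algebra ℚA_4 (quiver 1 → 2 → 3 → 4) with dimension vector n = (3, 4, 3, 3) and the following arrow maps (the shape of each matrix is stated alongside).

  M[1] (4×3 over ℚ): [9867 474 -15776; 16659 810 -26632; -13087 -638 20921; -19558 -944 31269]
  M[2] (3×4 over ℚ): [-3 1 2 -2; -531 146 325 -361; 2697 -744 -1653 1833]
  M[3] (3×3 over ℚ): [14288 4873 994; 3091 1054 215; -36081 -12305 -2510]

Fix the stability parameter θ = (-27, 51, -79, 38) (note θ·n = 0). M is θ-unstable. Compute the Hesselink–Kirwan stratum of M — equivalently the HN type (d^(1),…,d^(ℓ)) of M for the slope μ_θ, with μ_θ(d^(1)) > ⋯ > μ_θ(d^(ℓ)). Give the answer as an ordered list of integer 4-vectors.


Interval decomposition of M: I[1,1], I[1,2]^2, I[2,4]^2, I[3,4].
HN type (ℓ=5): μ^(1)=51; μ^(2)=38; μ^(3)=-14; μ^(4)=-27; μ^(5)=-79

((0, 2, 0, 0); (0, 0, 0, 3); (0, 2, 2, 0); (3, 0, 0, 0); (0, 0, 1, 0))


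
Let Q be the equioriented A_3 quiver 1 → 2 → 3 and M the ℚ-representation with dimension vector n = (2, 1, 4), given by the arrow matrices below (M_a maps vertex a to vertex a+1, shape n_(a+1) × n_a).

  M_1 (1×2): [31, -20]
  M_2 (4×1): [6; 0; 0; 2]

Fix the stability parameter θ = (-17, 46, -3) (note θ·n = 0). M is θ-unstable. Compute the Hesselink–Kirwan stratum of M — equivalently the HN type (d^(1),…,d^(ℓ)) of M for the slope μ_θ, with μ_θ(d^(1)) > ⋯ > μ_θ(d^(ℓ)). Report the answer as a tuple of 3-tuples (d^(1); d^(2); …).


Interval decomposition of M: I[1,1], I[1,3], I[3,3]^3.
HN type (ℓ=3): μ^(1)=43/2; μ^(2)=-3; μ^(3)=-17

((0, 1, 1); (0, 0, 3); (2, 0, 0))


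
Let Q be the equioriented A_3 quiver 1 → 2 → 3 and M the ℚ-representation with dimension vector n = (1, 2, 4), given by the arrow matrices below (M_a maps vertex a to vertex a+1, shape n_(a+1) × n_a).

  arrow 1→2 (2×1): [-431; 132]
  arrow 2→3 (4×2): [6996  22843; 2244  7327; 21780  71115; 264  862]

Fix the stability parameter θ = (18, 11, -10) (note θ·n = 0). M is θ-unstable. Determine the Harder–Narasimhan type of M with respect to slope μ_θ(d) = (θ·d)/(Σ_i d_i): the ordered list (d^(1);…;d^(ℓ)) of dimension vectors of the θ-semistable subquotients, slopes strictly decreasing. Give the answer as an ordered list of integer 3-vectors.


Barcode: M ≅ I[1,2], I[2,3], I[3,3]^3. HN layers by μ_θ (3 steps, strictly decreasing):
  μ^(1)=29/2; μ^(2)=1/2; μ^(3)=-10

((1, 1, 0); (0, 1, 1); (0, 0, 3))


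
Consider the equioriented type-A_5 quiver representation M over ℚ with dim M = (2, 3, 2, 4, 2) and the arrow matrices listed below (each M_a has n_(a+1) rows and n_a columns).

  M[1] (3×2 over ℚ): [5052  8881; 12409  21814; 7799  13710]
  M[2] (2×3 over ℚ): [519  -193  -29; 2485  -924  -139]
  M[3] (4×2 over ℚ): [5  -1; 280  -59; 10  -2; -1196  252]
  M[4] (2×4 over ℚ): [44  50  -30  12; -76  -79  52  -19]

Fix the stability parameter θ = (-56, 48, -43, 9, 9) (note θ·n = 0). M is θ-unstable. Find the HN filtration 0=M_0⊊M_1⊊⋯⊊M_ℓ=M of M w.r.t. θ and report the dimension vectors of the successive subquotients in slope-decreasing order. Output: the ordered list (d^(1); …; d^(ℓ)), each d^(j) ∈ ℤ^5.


Via rank(M_{q-1}∘⋯∘M_p): M ≅ I[1,4], I[1,5], I[2,2], I[4,4], I[4,5].
μ_θ-semistable layers: μ^(1)=48; μ^(2)=9; μ^(3)=5/2; μ^(4)=-56

((0, 1, 0, 0, 0); (0, 0, 0, 4, 2); (0, 2, 2, 0, 0); (2, 0, 0, 0, 0))


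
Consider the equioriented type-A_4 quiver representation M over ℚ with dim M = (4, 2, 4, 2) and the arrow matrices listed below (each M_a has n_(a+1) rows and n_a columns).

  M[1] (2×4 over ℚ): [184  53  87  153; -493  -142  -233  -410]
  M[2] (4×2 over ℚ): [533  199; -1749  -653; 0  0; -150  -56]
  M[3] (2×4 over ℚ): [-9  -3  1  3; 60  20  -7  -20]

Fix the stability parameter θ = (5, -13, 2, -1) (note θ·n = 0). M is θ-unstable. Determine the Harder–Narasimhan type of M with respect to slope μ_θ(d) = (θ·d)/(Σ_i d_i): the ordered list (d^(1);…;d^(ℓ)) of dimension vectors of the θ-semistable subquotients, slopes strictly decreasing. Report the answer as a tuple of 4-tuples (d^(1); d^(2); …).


Interval decomposition of M: I[1,1]^2, I[1,3]^2, I[3,4]^2.
HN type (ℓ=4): μ^(1)=5; μ^(2)=2; μ^(3)=1/2; μ^(4)=-4

((2, 0, 0, 0); (0, 0, 2, 0); (0, 0, 2, 2); (2, 2, 0, 0))


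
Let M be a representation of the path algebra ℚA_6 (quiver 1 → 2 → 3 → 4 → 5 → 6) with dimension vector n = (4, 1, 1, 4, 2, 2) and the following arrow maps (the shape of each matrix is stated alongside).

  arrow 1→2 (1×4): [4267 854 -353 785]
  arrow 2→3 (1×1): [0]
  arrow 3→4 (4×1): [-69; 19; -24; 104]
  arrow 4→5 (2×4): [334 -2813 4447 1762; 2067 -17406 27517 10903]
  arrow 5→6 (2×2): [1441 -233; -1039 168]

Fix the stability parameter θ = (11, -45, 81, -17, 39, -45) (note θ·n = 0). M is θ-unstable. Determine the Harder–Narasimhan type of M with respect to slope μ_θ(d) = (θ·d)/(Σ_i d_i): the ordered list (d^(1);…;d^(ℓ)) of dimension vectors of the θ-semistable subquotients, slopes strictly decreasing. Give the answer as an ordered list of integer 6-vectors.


Interval decomposition of M: I[1,1]^3, I[1,2], I[3,6], I[4,4]^2, I[4,6].
HN type (ℓ=4): μ^(1)=29/2; μ^(2)=11; μ^(3)=-3; μ^(4)=-17

((0, 0, 1, 1, 1, 1); (3, 0, 0, 0, 0, 0); (0, 0, 0, 0, 1, 1); (1, 1, 0, 3, 0, 0))


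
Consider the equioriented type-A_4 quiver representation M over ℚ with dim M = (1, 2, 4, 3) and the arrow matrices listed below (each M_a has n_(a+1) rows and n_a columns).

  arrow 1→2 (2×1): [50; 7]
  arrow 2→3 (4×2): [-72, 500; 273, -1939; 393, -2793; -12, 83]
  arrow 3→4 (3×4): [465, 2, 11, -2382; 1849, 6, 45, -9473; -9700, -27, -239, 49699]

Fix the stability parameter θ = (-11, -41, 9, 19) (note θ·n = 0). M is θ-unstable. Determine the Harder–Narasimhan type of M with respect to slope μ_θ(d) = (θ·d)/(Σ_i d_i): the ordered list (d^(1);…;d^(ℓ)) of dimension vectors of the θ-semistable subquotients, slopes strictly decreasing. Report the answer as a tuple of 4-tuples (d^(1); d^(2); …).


Interval decomposition of M: I[1,4], I[2,4], I[3,3], I[3,4].
HN type (ℓ=4): μ^(1)=19; μ^(2)=9; μ^(3)=-26; μ^(4)=-41

((0, 0, 0, 3); (0, 0, 4, 0); (1, 1, 0, 0); (0, 1, 0, 0))


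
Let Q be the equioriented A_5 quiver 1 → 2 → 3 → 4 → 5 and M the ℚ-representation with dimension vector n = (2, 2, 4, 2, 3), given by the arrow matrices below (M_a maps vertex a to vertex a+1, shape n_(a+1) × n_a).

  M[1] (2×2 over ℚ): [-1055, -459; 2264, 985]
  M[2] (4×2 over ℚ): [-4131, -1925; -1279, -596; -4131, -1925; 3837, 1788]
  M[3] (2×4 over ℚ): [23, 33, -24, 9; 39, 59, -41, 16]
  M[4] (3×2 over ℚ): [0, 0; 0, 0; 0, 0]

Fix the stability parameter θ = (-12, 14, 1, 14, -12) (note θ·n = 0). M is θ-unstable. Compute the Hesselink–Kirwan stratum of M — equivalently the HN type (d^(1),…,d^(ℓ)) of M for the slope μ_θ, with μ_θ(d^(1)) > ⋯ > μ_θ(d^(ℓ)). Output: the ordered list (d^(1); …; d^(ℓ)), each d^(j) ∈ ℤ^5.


Barcode: M ≅ I[1,4]^2, I[3,3]^2, I[5,5]^3. HN layers by μ_θ (4 steps, strictly decreasing):
  μ^(1)=14; μ^(2)=15/2; μ^(3)=1; μ^(4)=-12

((0, 0, 0, 2, 0); (0, 2, 2, 0, 0); (0, 0, 2, 0, 0); (2, 0, 0, 0, 3))


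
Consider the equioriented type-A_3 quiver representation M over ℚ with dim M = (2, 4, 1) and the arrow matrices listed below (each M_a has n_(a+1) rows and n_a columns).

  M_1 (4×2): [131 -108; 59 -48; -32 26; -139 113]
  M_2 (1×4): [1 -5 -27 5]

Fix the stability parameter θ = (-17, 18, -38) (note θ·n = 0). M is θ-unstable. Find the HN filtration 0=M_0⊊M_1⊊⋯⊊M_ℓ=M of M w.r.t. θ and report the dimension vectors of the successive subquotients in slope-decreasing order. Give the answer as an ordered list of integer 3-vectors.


Barcode: M ≅ I[1,2], I[1,3], I[2,2]^2. HN layers by μ_θ (3 steps, strictly decreasing):
  μ^(1)=18; μ^(2)=-10; μ^(3)=-17

((0, 3, 0); (0, 1, 1); (2, 0, 0))


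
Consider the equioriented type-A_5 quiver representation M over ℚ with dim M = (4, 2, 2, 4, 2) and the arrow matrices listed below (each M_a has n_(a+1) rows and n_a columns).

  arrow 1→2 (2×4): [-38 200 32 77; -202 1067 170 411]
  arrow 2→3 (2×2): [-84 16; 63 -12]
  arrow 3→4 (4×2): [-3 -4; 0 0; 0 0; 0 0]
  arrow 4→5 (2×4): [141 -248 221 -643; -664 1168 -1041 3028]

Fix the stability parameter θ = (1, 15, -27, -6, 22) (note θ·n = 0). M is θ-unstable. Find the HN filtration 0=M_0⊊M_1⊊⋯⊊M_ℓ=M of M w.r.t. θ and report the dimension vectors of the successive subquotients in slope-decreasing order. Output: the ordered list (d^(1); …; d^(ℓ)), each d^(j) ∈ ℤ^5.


Barcode: M ≅ I[1,1]^2, I[1,2], I[1,3], I[3,5], I[4,4]^2, I[4,5]. HN layers by μ_θ (6 steps, strictly decreasing):
  μ^(1)=22; μ^(2)=15; μ^(3)=1; μ^(4)=-11/3; μ^(5)=-6; μ^(6)=-27

((0, 0, 0, 0, 2); (0, 1, 0, 0, 0); (3, 0, 0, 0, 0); (1, 1, 1, 0, 0); (0, 0, 0, 4, 0); (0, 0, 1, 0, 0))


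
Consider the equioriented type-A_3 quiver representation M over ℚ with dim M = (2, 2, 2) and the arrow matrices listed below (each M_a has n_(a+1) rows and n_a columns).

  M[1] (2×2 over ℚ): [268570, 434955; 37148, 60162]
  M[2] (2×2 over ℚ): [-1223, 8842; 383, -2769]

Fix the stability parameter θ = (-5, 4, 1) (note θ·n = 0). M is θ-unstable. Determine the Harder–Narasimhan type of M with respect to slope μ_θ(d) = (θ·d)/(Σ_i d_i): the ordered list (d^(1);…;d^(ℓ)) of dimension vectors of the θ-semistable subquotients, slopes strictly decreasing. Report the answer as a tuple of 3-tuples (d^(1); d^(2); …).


Via rank(M_{q-1}∘⋯∘M_p): M ≅ I[1,1], I[1,3], I[2,3].
μ_θ-semistable layers: μ^(1)=5/2; μ^(2)=-5

((0, 2, 2); (2, 0, 0))


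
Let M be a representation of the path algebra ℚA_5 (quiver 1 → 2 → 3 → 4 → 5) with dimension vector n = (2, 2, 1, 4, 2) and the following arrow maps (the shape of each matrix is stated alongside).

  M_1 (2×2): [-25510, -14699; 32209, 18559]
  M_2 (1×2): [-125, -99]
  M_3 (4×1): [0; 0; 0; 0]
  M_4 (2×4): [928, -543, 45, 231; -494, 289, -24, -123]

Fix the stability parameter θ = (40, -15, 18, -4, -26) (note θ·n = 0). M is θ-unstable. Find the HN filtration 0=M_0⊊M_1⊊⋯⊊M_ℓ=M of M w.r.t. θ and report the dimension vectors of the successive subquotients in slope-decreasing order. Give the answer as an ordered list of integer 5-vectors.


Barcode: M ≅ I[1,2], I[1,3], I[4,4]^2, I[4,5]^2. HN layers by μ_θ (4 steps, strictly decreasing):
  μ^(1)=18; μ^(2)=25/2; μ^(3)=-4; μ^(4)=-15

((0, 0, 1, 0, 0); (2, 2, 0, 0, 0); (0, 0, 0, 2, 0); (0, 0, 0, 2, 2))


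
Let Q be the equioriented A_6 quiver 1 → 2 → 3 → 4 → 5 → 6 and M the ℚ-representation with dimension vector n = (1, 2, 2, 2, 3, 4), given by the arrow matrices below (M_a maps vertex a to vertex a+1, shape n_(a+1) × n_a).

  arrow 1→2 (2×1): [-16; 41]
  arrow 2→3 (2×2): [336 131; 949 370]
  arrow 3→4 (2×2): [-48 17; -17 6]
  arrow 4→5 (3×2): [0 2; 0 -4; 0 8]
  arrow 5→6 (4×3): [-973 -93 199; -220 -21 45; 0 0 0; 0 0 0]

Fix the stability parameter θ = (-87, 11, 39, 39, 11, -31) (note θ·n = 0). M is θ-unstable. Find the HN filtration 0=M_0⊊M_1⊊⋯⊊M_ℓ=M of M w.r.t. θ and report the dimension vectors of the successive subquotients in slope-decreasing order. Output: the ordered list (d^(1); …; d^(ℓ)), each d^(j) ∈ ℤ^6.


Via rank(M_{q-1}∘⋯∘M_p): M ≅ I[1,6], I[2,4], I[5,5], I[5,6], I[6,6]^2.
μ_θ-semistable layers: μ^(1)=39; μ^(2)=29/2; μ^(3)=11; μ^(4)=-10; μ^(5)=-31; μ^(6)=-87

((0, 0, 1, 1, 0, 0); (0, 0, 1, 1, 1, 1); (0, 2, 0, 0, 1, 0); (0, 0, 0, 0, 1, 1); (0, 0, 0, 0, 0, 2); (1, 0, 0, 0, 0, 0))


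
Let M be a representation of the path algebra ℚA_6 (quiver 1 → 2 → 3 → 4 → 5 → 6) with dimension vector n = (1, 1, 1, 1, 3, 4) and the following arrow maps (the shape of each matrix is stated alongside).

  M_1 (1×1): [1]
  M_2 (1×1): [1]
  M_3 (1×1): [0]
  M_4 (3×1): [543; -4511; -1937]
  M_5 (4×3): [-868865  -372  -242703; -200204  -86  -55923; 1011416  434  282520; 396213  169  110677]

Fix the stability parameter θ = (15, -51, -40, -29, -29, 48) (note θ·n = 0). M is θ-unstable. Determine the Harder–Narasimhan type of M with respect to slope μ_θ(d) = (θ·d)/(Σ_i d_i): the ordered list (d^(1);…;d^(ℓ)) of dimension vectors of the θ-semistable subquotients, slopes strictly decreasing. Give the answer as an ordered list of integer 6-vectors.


Barcode: M ≅ I[1,3], I[4,6], I[5,6]^2, I[6,6]. HN layers by μ_θ (3 steps, strictly decreasing):
  μ^(1)=48; μ^(2)=-76/3; μ^(3)=-29

((0, 0, 0, 0, 0, 4); (1, 1, 1, 0, 0, 0); (0, 0, 0, 1, 3, 0))


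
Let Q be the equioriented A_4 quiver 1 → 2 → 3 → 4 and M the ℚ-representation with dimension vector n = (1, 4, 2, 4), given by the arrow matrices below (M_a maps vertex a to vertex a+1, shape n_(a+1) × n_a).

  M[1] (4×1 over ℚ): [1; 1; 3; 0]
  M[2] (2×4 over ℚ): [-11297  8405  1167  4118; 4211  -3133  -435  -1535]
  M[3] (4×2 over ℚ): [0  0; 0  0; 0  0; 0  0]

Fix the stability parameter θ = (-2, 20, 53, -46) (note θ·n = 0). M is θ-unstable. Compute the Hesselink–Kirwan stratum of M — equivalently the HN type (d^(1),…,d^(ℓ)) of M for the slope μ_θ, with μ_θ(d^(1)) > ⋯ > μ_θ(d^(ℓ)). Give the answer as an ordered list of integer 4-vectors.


Interval decomposition of M: I[1,3], I[2,2]^2, I[2,3], I[4,4]^4.
HN type (ℓ=4): μ^(1)=53; μ^(2)=20; μ^(3)=-2; μ^(4)=-46

((0, 0, 2, 0); (0, 4, 0, 0); (1, 0, 0, 0); (0, 0, 0, 4))


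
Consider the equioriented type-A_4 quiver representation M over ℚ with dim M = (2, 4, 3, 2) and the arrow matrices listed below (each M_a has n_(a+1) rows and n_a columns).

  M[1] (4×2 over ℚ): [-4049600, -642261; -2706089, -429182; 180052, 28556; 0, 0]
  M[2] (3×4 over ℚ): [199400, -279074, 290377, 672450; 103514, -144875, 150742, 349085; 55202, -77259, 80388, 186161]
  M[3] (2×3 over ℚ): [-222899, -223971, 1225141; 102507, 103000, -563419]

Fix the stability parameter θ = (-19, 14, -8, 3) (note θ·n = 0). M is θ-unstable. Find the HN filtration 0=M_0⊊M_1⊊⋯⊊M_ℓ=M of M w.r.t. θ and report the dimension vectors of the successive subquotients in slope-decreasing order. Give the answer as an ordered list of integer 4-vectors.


Via rank(M_{q-1}∘⋯∘M_p): M ≅ I[1,2], I[1,4], I[2,3], I[2,4].
μ_θ-semistable layers: μ^(1)=14; μ^(2)=3; μ^(3)=-19

((0, 1, 0, 0); (0, 3, 3, 2); (2, 0, 0, 0))


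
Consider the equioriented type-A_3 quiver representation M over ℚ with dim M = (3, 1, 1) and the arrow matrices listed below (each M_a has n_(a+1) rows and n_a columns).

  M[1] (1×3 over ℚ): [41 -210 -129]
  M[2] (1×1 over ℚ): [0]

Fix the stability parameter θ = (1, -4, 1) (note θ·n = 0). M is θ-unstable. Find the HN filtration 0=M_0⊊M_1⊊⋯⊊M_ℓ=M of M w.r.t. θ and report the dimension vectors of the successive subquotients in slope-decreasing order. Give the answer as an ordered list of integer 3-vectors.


Via rank(M_{q-1}∘⋯∘M_p): M ≅ I[1,1]^2, I[1,2], I[3,3].
μ_θ-semistable layers: μ^(1)=1; μ^(2)=-3/2

((2, 0, 1); (1, 1, 0))


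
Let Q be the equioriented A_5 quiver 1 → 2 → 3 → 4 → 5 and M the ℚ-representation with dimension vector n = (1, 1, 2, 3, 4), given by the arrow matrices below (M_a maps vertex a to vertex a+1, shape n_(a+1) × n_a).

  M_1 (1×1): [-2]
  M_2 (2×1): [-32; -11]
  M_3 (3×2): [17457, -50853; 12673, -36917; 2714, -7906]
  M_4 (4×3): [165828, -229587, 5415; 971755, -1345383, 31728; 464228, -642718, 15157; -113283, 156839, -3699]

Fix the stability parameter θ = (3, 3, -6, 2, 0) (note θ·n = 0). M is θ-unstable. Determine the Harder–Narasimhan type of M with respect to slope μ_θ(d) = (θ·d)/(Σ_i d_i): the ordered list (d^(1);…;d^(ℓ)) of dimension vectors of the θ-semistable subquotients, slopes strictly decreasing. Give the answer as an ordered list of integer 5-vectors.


Barcode: M ≅ I[1,5], I[3,3], I[4,5]^2, I[5,5]. HN layers by μ_θ (3 steps, strictly decreasing):
  μ^(1)=1; μ^(2)=0; μ^(3)=-6

((0, 0, 0, 3, 3); (1, 1, 1, 0, 1); (0, 0, 1, 0, 0))


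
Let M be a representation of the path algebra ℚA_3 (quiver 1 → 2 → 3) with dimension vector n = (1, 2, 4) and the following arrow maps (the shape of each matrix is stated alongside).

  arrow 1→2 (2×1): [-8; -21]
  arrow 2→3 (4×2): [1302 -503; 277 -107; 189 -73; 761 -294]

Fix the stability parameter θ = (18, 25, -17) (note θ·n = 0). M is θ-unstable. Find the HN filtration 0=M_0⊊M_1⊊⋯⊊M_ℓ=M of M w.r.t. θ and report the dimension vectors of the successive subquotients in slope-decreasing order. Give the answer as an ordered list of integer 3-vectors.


Interval decomposition of M: I[1,3], I[2,3], I[3,3]^2.
HN type (ℓ=3): μ^(1)=26/3; μ^(2)=4; μ^(3)=-17

((1, 1, 1); (0, 1, 1); (0, 0, 2))


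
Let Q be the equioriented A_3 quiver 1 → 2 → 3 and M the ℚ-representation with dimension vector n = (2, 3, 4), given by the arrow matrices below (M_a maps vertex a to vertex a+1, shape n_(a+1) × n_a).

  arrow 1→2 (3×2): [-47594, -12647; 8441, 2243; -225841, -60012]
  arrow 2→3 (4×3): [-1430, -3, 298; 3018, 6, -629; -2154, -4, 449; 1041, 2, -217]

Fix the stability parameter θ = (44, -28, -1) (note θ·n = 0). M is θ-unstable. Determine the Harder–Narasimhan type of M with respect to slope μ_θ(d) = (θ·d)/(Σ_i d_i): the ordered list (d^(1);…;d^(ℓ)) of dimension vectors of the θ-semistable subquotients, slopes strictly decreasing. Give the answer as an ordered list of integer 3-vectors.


Barcode: M ≅ I[1,3]^2, I[2,3], I[3,3]. HN layers by μ_θ (3 steps, strictly decreasing):
  μ^(1)=5; μ^(2)=-1; μ^(3)=-28

((2, 2, 2); (0, 0, 2); (0, 1, 0))
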